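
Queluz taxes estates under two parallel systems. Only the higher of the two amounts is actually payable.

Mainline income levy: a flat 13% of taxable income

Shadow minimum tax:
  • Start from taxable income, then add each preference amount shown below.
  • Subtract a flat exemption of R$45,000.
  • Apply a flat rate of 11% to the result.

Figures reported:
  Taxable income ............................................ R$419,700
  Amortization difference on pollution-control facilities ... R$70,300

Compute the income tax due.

R$54,561

Mainline income levy:
  R$419,700 × 13% = R$54,561

Shadow minimum tax:
  Adjusted income: R$419,700 + R$70,300 = R$490,000
  Less exemption R$45,000 → base R$445,000
  R$445,000 × 11% = R$48,950

R$54,561 > R$48,950, so the mainline income levy governs.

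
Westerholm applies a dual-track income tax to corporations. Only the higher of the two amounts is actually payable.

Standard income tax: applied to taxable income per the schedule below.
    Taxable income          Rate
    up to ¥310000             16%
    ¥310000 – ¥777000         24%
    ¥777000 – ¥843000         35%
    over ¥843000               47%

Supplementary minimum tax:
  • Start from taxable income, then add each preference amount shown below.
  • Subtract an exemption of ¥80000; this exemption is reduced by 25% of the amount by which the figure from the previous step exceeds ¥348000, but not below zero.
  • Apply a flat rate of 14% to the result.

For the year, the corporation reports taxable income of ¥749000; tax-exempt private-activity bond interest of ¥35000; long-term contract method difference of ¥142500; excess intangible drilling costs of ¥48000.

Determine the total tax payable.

Standard income tax:
  ¥310000 × 16% = ¥49600
  ¥439000 × 24% = ¥105360
  → ¥154960

Supplementary minimum tax:
  Adjusted income: ¥749000 + ¥35000 + ¥142500 + ¥48000 = ¥974500
  Exemption: 25% × (¥974500 − ¥348000) = ¥156625 ≥ ¥80000, so the exemption is fully phased out
  Base: ¥974500 − ¥0 = ¥974500
  ¥974500 × 14% = ¥136430

¥154960 > ¥136430, so the standard income tax governs.

¥154960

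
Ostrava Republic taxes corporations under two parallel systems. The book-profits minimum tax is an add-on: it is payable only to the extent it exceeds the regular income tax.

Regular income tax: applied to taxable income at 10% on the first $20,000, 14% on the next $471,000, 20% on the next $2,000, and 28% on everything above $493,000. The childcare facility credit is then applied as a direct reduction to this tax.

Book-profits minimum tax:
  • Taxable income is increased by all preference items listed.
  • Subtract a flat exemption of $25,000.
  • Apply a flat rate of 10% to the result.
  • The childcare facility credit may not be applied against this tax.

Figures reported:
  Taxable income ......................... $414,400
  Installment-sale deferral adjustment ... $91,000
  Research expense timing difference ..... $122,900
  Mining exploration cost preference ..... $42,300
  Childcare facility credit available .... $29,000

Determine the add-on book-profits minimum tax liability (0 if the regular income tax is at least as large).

$36,344

Book-profits minimum tax:
  Adjusted income: $414,400 + $91,000 + $122,900 + $42,300 = $670,600
  Less exemption $25,000 → base $645,600
  $645,600 × 10% = $64,560

Regular income tax:
  $20,000 × 10% = $2,000
  $394,400 × 14% = $55,216
  → $57,216
  Less childcare facility credit $29,000 → $28,216

Excess of book-profits minimum tax over regular income tax: $64,560 − $28,216 = $36,344.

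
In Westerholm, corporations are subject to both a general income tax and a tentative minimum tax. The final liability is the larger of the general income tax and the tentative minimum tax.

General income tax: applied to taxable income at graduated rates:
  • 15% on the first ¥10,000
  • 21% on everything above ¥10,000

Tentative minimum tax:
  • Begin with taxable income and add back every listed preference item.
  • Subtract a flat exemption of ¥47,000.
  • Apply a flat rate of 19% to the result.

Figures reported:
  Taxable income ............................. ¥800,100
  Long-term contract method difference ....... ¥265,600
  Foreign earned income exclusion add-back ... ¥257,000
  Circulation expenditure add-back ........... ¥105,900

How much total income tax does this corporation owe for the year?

General income tax:
  ¥10,000 × 15% = ¥1,500
  ¥790,100 × 21% = ¥165,921
  → ¥167,421

Tentative minimum tax:
  Adjusted income: ¥800,100 + ¥265,600 + ¥257,000 + ¥105,900 = ¥1,428,600
  Less exemption ¥47,000 → base ¥1,381,600
  ¥1,381,600 × 19% = ¥262,504

¥262,504 > ¥167,421, so the tentative minimum tax is the binding amount.

¥262,504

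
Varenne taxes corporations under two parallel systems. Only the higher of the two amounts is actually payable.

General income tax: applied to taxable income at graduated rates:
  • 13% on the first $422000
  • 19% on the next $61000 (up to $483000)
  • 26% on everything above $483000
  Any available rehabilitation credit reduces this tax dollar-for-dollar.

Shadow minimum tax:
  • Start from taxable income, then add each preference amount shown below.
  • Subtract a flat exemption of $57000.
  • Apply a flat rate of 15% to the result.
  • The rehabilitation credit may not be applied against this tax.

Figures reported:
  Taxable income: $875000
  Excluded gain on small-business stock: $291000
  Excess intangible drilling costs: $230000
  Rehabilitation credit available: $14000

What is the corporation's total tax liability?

$200850

Shadow minimum tax:
  Adjusted income: $875000 + $291000 + $230000 = $1396000
  Less exemption $57000 → base $1339000
  $1339000 × 15% = $200850

General income tax:
  $422000 × 13% = $54860
  $61000 × 19% = $11590
  $392000 × 26% = $101920
  → $168370
  Less rehabilitation credit $14000 → $154370

$200850 > $154370, so the shadow minimum tax is the binding amount.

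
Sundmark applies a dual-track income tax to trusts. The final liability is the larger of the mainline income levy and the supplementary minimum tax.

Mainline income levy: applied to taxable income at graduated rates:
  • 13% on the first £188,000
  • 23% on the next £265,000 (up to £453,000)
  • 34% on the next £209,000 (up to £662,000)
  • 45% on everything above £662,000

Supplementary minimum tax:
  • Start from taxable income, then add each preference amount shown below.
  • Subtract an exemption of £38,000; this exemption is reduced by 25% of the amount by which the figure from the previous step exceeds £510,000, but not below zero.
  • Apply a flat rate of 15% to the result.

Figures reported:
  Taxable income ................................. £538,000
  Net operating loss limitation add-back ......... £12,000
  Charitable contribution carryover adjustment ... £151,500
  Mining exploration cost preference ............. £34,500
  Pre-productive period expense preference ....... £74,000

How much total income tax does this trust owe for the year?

Mainline income levy:
  £188,000 × 13% = £24,440
  £265,000 × 23% = £60,950
  £85,000 × 34% = £28,900
  → £114,290

Supplementary minimum tax:
  Adjusted income: £538,000 + £12,000 + £151,500 + £34,500 + £74,000 = £810,000
  Exemption: 25% × (£810,000 − £510,000) = £75,000 ≥ £38,000, so the exemption is fully phased out
  Base: £810,000 − £0 = £810,000
  £810,000 × 15% = £121,500

£121,500 > £114,290, so the supplementary minimum tax is the binding amount.

£121,500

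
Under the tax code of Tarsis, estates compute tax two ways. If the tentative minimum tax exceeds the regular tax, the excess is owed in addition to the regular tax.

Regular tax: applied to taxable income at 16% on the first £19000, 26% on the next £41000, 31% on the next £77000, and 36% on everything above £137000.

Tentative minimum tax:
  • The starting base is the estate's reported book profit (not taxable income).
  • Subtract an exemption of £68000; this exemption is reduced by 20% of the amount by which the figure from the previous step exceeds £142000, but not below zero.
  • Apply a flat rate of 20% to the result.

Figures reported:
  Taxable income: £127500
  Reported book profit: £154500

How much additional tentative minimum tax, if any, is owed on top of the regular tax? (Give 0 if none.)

Tentative minimum tax:
  Base (reported book profit): £154500
  Exemption: £68000 − 20% × (£154500 − £142000) = £68000 − £2500 = £65500
  Base: £154500 − £65500 = £89000
  £89000 × 20% = £17800

Regular tax:
  £19000 × 16% = £3040
  £41000 × 26% = £10660
  £67500 × 31% = £20925
  → £34625

£17800 ≤ £34625, so no add-on is due.

£0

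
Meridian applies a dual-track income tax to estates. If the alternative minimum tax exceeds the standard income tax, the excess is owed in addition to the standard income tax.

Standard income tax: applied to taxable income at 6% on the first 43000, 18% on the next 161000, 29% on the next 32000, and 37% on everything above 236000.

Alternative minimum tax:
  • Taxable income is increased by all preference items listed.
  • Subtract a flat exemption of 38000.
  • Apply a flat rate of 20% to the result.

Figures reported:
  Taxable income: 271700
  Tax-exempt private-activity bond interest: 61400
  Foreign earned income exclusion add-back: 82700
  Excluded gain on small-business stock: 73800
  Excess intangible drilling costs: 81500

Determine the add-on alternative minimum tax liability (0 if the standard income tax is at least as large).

Alternative minimum tax:
  Adjusted income: 271700 + 61400 + 82700 + 73800 + 81500 = 571100
  Less exemption 38000 → base 533100
  533100 × 20% = 106620

Standard income tax:
  43000 × 6% = 2580
  161000 × 18% = 28980
  32000 × 29% = 9280
  35700 × 37% = 13209
  → 54049

Excess of alternative minimum tax over standard income tax: 106620 − 54049 = 52571.

52571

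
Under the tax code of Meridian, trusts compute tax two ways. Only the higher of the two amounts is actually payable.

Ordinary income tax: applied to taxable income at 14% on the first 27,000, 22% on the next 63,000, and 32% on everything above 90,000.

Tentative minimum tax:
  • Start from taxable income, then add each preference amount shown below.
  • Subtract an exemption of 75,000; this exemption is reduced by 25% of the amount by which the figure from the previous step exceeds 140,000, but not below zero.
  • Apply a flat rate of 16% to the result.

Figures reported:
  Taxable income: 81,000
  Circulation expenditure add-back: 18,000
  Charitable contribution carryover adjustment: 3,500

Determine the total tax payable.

Ordinary income tax:
  27,000 × 14% = 3,780
  54,000 × 22% = 11,880
  → 15,660

Tentative minimum tax:
  Adjusted income: 81,000 + 18,000 + 3,500 = 102,500
  Exemption: 102,500 ≤ 140,000, so full 75,000 applies
  Base: 102,500 − 75,000 = 27,500
  27,500 × 16% = 4,400

15,660 > 4,400, so the ordinary income tax governs.

15,660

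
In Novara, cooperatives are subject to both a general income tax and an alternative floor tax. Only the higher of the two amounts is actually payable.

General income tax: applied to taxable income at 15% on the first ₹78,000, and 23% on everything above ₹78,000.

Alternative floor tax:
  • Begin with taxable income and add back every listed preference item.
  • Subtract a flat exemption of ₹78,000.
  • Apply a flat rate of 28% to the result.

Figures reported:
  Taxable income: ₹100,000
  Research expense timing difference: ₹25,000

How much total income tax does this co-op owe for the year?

General income tax:
  ₹78,000 × 15% = ₹11,700
  ₹22,000 × 23% = ₹5,060
  → ₹16,760

Alternative floor tax:
  Adjusted income: ₹100,000 + ₹25,000 = ₹125,000
  Less exemption ₹78,000 → base ₹47,000
  ₹47,000 × 28% = ₹13,160

₹16,760 > ₹13,160, so the general income tax governs.

₹16,760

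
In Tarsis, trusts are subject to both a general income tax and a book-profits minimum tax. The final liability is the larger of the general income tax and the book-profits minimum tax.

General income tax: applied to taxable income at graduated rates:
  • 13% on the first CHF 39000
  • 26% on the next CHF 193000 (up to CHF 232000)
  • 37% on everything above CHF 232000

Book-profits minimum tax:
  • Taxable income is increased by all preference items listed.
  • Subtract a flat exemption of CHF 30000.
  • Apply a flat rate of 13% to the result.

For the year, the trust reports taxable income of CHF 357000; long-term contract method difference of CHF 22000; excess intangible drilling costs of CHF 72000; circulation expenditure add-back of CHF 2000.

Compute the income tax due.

CHF 101500

General income tax:
  CHF 39000 × 13% = CHF 5070
  CHF 193000 × 26% = CHF 50180
  CHF 125000 × 37% = CHF 46250
  → CHF 101500

Book-profits minimum tax:
  Adjusted income: CHF 357000 + CHF 22000 + CHF 72000 + CHF 2000 = CHF 453000
  Less exemption CHF 30000 → base CHF 423000
  CHF 423000 × 13% = CHF 54990

CHF 101500 > CHF 54990, so the general income tax governs.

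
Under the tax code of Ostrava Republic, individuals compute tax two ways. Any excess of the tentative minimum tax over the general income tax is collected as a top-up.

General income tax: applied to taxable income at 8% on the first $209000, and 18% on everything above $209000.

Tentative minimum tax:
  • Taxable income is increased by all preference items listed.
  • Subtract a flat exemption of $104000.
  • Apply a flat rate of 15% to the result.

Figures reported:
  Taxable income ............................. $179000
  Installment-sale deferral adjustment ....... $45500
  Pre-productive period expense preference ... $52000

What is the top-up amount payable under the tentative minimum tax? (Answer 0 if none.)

$11555

General income tax:
  $179000 × 8% = $14320

Tentative minimum tax:
  Adjusted income: $179000 + $45500 + $52000 = $276500
  Less exemption $104000 → base $172500
  $172500 × 15% = $25875

Excess of tentative minimum tax over general income tax: $25875 − $14320 = $11555.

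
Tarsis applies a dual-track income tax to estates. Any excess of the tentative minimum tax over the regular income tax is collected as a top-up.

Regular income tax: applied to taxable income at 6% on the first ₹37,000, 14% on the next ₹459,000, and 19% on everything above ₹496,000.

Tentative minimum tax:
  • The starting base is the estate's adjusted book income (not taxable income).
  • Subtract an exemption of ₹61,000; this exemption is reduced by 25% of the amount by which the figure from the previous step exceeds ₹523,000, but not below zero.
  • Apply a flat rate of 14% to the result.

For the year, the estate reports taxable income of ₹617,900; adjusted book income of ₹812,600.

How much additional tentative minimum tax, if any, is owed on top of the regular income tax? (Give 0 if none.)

Regular income tax:
  ₹37,000 × 6% = ₹2,220
  ₹459,000 × 14% = ₹64,260
  ₹121,900 × 19% = ₹23,161
  → ₹89,641

Tentative minimum tax:
  Base (adjusted book income): ₹812,600
  Exemption: 25% × (₹812,600 − ₹523,000) = ₹72,400 ≥ ₹61,000, so the exemption is fully phased out
  Base: ₹812,600 − ₹0 = ₹812,600
  ₹812,600 × 14% = ₹113,764

Excess of tentative minimum tax over regular income tax: ₹113,764 − ₹89,641 = ₹24,123.

₹24,123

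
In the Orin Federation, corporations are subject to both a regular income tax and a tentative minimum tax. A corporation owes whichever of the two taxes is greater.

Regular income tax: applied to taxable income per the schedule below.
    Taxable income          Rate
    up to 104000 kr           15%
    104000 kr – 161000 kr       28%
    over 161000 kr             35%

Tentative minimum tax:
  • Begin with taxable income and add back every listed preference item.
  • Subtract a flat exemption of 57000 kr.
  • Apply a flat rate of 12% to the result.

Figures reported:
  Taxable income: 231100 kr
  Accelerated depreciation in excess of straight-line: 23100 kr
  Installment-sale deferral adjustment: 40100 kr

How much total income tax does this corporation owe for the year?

Tentative minimum tax:
  Adjusted income: 231100 kr + 23100 kr + 40100 kr = 294300 kr
  Less exemption 57000 kr → base 237300 kr
  237300 kr × 12% = 28476 kr

Regular income tax:
  104000 kr × 15% = 15600 kr
  57000 kr × 28% = 15960 kr
  70100 kr × 35% = 24535 kr
  → 56095 kr

56095 kr > 28476 kr, so the regular income tax governs.

56095 kr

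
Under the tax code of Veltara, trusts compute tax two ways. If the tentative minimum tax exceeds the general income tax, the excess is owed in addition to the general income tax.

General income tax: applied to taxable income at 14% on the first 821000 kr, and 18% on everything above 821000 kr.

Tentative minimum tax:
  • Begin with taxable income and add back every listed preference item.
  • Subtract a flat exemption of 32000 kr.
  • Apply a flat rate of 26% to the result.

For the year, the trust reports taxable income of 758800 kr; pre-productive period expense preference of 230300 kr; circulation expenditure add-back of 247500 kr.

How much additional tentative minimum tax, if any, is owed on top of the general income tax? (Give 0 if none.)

206964 kr

General income tax:
  758800 kr × 14% = 106232 kr

Tentative minimum tax:
  Adjusted income: 758800 kr + 230300 kr + 247500 kr = 1236600 kr
  Less exemption 32000 kr → base 1204600 kr
  1204600 kr × 26% = 313196 kr

Excess of tentative minimum tax over general income tax: 313196 kr − 106232 kr = 206964 kr.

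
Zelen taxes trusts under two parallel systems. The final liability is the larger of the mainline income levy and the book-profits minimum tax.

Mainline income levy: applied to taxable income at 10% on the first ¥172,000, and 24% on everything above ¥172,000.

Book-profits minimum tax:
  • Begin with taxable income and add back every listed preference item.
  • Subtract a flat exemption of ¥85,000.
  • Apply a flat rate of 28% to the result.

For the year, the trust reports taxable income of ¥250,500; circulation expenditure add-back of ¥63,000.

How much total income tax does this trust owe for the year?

Book-profits minimum tax:
  Adjusted income: ¥250,500 + ¥63,000 = ¥313,500
  Less exemption ¥85,000 → base ¥228,500
  ¥228,500 × 28% = ¥63,980

Mainline income levy:
  ¥172,000 × 10% = ¥17,200
  ¥78,500 × 24% = ¥18,840
  → ¥36,040

¥63,980 > ¥36,040, so the book-profits minimum tax is the binding amount.

¥63,980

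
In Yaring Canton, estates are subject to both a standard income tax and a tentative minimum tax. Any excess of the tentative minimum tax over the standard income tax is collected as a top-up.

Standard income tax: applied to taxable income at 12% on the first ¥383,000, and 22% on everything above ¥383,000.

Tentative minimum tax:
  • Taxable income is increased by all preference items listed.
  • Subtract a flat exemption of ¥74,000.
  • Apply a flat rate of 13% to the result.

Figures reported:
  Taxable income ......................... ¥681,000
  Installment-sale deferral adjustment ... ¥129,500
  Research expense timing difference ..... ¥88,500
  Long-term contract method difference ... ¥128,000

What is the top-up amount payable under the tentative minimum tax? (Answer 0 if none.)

Tentative minimum tax:
  Adjusted income: ¥681,000 + ¥129,500 + ¥88,500 + ¥128,000 = ¥1,027,000
  Less exemption ¥74,000 → base ¥953,000
  ¥953,000 × 13% = ¥123,890

Standard income tax:
  ¥383,000 × 12% = ¥45,960
  ¥298,000 × 22% = ¥65,560
  → ¥111,520

Excess of tentative minimum tax over standard income tax: ¥123,890 − ¥111,520 = ¥12,370.

¥12,370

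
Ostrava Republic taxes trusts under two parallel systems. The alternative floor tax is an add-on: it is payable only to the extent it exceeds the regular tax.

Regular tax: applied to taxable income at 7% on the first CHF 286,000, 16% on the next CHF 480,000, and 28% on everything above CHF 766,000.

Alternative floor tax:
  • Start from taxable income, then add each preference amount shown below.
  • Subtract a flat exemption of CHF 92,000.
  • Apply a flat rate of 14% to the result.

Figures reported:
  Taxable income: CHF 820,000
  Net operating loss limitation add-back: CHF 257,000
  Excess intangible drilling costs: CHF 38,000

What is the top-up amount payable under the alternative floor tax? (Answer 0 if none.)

Alternative floor tax:
  Adjusted income: CHF 820,000 + CHF 257,000 + CHF 38,000 = CHF 1,115,000
  Less exemption CHF 92,000 → base CHF 1,023,000
  CHF 1,023,000 × 14% = CHF 143,220

Regular tax:
  CHF 286,000 × 7% = CHF 20,020
  CHF 480,000 × 16% = CHF 76,800
  CHF 54,000 × 28% = CHF 15,120
  → CHF 111,940

Excess of alternative floor tax over regular tax: CHF 143,220 − CHF 111,940 = CHF 31,280.

CHF 31,280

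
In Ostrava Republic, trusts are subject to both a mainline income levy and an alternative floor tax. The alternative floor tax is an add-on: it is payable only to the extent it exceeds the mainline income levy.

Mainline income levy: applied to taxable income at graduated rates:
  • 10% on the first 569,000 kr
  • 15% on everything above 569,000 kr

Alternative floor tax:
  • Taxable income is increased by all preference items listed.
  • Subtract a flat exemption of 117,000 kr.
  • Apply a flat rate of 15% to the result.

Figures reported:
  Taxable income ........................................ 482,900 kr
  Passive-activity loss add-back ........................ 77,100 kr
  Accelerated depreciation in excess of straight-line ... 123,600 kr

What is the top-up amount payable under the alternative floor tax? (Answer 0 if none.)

Mainline income levy:
  482,900 kr × 10% = 48,290 kr

Alternative floor tax:
  Adjusted income: 482,900 kr + 77,100 kr + 123,600 kr = 683,600 kr
  Less exemption 117,000 kr → base 566,600 kr
  566,600 kr × 15% = 84,990 kr

Excess of alternative floor tax over mainline income levy: 84,990 kr − 48,290 kr = 36,700 kr.

36,700 kr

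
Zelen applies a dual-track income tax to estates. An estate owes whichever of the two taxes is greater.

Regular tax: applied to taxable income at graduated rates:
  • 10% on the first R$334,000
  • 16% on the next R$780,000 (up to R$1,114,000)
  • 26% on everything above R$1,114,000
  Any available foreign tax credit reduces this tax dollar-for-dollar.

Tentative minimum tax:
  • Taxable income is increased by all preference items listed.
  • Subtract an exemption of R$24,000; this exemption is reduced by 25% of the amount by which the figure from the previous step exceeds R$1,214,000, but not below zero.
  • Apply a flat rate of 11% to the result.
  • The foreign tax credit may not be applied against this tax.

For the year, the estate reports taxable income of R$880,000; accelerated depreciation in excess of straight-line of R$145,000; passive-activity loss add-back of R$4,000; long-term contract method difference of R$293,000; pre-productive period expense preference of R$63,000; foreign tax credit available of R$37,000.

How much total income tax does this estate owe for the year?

R$152,350

Regular tax:
  R$334,000 × 10% = R$33,400
  R$546,000 × 16% = R$87,360
  → R$120,760
  Less foreign tax credit R$37,000 → R$83,760

Tentative minimum tax:
  Adjusted income: R$880,000 + R$145,000 + R$4,000 + R$293,000 + R$63,000 = R$1,385,000
  Exemption: 25% × (R$1,385,000 − R$1,214,000) = R$42,750 ≥ R$24,000, so the exemption is fully phased out
  Base: R$1,385,000 − R$0 = R$1,385,000
  R$1,385,000 × 11% = R$152,350

R$152,350 > R$83,760, so the tentative minimum tax is the binding amount.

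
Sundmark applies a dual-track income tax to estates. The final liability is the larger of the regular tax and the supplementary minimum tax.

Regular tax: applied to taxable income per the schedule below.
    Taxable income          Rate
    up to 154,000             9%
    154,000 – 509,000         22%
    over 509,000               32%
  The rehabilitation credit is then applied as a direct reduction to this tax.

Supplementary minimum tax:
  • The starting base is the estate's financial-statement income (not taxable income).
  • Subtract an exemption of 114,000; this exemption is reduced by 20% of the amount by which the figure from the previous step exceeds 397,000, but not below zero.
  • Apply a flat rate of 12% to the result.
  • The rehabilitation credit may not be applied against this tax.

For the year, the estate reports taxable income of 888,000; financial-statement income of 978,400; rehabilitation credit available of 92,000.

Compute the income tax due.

Supplementary minimum tax:
  Base (financial-statement income): 978,400
  Exemption: 20% × (978,400 − 397,000) = 116,280 ≥ 114,000, so the exemption is fully phased out
  Base: 978,400 − 0 = 978,400
  978,400 × 12% = 117,408

Regular tax:
  154,000 × 9% = 13,860
  355,000 × 22% = 78,100
  379,000 × 32% = 121,280
  → 213,240
  Less rehabilitation credit 92,000 → 121,240

121,240 > 117,408, so the regular tax governs.

121,240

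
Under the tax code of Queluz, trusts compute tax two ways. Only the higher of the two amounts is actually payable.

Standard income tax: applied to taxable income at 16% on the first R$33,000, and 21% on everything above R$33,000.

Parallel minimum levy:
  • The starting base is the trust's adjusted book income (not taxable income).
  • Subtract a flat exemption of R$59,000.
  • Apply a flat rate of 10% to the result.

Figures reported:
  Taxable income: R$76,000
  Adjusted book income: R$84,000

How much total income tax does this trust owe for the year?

Standard income tax:
  R$33,000 × 16% = R$5,280
  R$43,000 × 21% = R$9,030
  → R$14,310

Parallel minimum levy:
  Base (adjusted book income): R$84,000
  Less exemption R$59,000 → base R$25,000
  R$25,000 × 10% = R$2,500

R$14,310 > R$2,500, so the standard income tax governs.

R$14,310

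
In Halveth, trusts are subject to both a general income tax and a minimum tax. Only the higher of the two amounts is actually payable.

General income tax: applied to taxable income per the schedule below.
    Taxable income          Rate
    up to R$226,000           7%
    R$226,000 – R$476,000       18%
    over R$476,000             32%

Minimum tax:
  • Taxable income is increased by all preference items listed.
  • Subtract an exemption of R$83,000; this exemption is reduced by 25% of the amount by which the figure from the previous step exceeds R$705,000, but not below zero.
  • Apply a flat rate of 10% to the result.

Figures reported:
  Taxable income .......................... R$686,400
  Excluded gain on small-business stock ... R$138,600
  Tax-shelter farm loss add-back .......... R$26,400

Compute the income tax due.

General income tax:
  R$226,000 × 7% = R$15,820
  R$250,000 × 18% = R$45,000
  R$210,400 × 32% = R$67,328
  → R$128,148

Minimum tax:
  Adjusted income: R$686,400 + R$138,600 + R$26,400 = R$851,400
  Exemption: R$83,000 − 25% × (R$851,400 − R$705,000) = R$83,000 − R$36,600 = R$46,400
  Base: R$851,400 − R$46,400 = R$805,000
  R$805,000 × 10% = R$80,500

R$128,148 > R$80,500, so the general income tax governs.

R$128,148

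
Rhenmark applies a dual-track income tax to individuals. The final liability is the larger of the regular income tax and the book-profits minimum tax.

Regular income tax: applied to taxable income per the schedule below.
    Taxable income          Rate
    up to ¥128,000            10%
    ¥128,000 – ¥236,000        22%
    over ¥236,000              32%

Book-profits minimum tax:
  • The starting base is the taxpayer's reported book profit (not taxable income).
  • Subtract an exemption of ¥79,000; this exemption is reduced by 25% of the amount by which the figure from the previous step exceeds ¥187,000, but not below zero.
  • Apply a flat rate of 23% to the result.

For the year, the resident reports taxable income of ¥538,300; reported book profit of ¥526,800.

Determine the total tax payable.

Book-profits minimum tax:
  Base (reported book profit): ¥526,800
  Exemption: 25% × (¥526,800 − ¥187,000) = ¥84,950 ≥ ¥79,000, so the exemption is fully phased out
  Base: ¥526,800 − ¥0 = ¥526,800
  ¥526,800 × 23% = ¥121,164

Regular income tax:
  ¥128,000 × 10% = ¥12,800
  ¥108,000 × 22% = ¥23,760
  ¥302,300 × 32% = ¥96,736
  → ¥133,296

¥133,296 > ¥121,164, so the regular income tax governs.

¥133,296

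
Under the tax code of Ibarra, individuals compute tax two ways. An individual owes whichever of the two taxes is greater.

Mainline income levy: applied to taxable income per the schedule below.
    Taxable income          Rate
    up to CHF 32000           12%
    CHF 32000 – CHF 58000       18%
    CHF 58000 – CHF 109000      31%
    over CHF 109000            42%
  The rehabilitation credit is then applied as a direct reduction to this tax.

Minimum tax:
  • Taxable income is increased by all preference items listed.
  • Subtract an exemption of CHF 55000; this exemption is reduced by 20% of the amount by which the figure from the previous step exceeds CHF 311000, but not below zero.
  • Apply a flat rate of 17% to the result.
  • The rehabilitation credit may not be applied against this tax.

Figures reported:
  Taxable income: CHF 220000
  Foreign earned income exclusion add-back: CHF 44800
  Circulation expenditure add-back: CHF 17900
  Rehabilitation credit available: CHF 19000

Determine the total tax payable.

Mainline income levy:
  CHF 32000 × 12% = CHF 3840
  CHF 26000 × 18% = CHF 4680
  CHF 51000 × 31% = CHF 15810
  CHF 111000 × 42% = CHF 46620
  → CHF 70950
  Less rehabilitation credit CHF 19000 → CHF 51950

Minimum tax:
  Adjusted income: CHF 220000 + CHF 44800 + CHF 17900 = CHF 282700
  Exemption: CHF 282700 ≤ CHF 311000, so full CHF 55000 applies
  Base: CHF 282700 − CHF 55000 = CHF 227700
  CHF 227700 × 17% = CHF 38709

CHF 51950 > CHF 38709, so the mainline income levy governs.

CHF 51950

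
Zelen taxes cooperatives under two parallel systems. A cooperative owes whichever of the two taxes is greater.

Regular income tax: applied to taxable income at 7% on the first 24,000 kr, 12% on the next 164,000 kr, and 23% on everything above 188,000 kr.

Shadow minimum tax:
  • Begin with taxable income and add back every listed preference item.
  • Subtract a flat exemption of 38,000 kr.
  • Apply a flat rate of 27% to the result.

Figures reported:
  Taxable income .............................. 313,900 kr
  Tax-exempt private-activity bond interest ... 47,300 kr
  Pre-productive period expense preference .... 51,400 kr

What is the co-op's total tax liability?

101,142 kr

Regular income tax:
  24,000 kr × 7% = 1,680 kr
  164,000 kr × 12% = 19,680 kr
  125,900 kr × 23% = 28,957 kr
  → 50,317 kr

Shadow minimum tax:
  Adjusted income: 313,900 kr + 47,300 kr + 51,400 kr = 412,600 kr
  Less exemption 38,000 kr → base 374,600 kr
  374,600 kr × 27% = 101,142 kr

101,142 kr > 50,317 kr, so the shadow minimum tax is the binding amount.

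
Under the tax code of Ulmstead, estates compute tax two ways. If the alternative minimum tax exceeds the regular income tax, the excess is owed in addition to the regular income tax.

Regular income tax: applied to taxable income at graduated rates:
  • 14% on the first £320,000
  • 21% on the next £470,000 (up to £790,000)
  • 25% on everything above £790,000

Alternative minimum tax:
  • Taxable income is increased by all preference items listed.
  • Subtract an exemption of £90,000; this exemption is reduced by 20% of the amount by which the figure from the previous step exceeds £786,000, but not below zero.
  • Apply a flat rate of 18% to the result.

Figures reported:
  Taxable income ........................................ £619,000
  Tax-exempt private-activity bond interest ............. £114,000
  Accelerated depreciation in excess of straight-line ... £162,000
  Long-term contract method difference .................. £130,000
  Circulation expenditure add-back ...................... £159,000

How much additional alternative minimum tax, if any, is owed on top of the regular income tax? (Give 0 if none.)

£103,658

Regular income tax:
  £320,000 × 14% = £44,800
  £299,000 × 21% = £62,790
  → £107,590

Alternative minimum tax:
  Adjusted income: £619,000 + £114,000 + £162,000 + £130,000 + £159,000 = £1,184,000
  Exemption: £90,000 − 20% × (£1,184,000 − £786,000) = £90,000 − £79,600 = £10,400
  Base: £1,184,000 − £10,400 = £1,173,600
  £1,173,600 × 18% = £211,248

Excess of alternative minimum tax over regular income tax: £211,248 − £107,590 = £103,658.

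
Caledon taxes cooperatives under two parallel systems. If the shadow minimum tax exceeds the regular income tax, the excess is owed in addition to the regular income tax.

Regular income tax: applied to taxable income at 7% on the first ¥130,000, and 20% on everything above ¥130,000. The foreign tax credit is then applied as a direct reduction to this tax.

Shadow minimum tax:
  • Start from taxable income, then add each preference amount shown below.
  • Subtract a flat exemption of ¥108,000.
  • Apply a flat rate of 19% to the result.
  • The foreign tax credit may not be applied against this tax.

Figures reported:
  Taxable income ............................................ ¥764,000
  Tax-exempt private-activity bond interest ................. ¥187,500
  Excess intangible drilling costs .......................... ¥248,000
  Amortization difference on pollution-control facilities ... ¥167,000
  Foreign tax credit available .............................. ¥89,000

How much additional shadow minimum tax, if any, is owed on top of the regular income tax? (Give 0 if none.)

¥192,215

Shadow minimum tax:
  Adjusted income: ¥764,000 + ¥187,500 + ¥248,000 + ¥167,000 = ¥1,366,500
  Less exemption ¥108,000 → base ¥1,258,500
  ¥1,258,500 × 19% = ¥239,115

Regular income tax:
  ¥130,000 × 7% = ¥9,100
  ¥634,000 × 20% = ¥126,800
  → ¥135,900
  Less foreign tax credit ¥89,000 → ¥46,900

Excess of shadow minimum tax over regular income tax: ¥239,115 − ¥46,900 = ¥192,215.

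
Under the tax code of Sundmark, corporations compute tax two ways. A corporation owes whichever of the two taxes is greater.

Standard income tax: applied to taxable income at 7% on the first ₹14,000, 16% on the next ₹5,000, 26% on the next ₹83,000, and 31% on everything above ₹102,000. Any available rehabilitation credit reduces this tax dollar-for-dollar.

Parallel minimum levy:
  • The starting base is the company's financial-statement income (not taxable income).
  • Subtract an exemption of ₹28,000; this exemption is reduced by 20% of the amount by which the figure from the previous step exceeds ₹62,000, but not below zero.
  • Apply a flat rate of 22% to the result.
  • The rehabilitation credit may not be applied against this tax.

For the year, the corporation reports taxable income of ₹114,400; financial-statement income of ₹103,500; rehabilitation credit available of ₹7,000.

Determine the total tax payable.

₹20,204

Parallel minimum levy:
  Base (financial-statement income): ₹103,500
  Exemption: ₹28,000 − 20% × (₹103,500 − ₹62,000) = ₹28,000 − ₹8,300 = ₹19,700
  Base: ₹103,500 − ₹19,700 = ₹83,800
  ₹83,800 × 22% = ₹18,436

Standard income tax:
  ₹14,000 × 7% = ₹980
  ₹5,000 × 16% = ₹800
  ₹83,000 × 26% = ₹21,580
  ₹12,400 × 31% = ₹3,844
  → ₹27,204
  Less rehabilitation credit ₹7,000 → ₹20,204

₹20,204 > ₹18,436, so the standard income tax governs.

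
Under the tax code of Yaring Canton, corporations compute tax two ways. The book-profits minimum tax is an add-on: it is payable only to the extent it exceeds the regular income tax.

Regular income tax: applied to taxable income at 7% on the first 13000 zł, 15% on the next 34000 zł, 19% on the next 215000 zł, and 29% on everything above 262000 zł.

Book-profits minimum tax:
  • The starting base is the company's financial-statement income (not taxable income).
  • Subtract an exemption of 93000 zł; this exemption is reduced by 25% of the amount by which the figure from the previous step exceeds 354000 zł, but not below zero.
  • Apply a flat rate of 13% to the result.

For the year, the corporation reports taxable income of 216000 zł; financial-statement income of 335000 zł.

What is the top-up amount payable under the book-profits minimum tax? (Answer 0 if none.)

0 zł

Book-profits minimum tax:
  Base (financial-statement income): 335000 zł
  Exemption: 335000 zł ≤ 354000 zł, so full 93000 zł applies
  Base: 335000 zł − 93000 zł = 242000 zł
  242000 zł × 13% = 31460 zł

Regular income tax:
  13000 zł × 7% = 910 zł
  34000 zł × 15% = 5100 zł
  169000 zł × 19% = 32110 zł
  → 38120 zł

31460 zł ≤ 38120 zł, so no add-on is due.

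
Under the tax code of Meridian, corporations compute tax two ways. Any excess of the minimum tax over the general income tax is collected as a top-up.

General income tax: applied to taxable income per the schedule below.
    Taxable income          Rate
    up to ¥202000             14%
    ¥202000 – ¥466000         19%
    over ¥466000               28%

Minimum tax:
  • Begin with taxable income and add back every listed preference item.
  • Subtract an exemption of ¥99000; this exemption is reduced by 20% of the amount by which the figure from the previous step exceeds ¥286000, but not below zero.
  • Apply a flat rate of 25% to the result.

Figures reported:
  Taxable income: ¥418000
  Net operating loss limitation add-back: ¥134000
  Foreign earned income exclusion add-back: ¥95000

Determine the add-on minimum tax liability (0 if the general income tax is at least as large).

¥85730

Minimum tax:
  Adjusted income: ¥418000 + ¥134000 + ¥95000 = ¥647000
  Exemption: ¥99000 − 20% × (¥647000 − ¥286000) = ¥99000 − ¥72200 = ¥26800
  Base: ¥647000 − ¥26800 = ¥620200
  ¥620200 × 25% = ¥155050

General income tax:
  ¥202000 × 14% = ¥28280
  ¥216000 × 19% = ¥41040
  → ¥69320

Excess of minimum tax over general income tax: ¥155050 − ¥69320 = ¥85730.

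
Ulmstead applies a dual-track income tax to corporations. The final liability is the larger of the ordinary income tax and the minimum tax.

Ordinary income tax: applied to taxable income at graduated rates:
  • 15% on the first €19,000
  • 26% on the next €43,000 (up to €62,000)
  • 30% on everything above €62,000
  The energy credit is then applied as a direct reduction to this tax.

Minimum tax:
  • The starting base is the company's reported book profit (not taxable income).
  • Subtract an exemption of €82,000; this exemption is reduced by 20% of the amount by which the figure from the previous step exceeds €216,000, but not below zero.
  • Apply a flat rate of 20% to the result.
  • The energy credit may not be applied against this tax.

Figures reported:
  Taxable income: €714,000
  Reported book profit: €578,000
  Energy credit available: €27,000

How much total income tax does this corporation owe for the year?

€182,630

Minimum tax:
  Base (reported book profit): €578,000
  Exemption: €82,000 − 20% × (€578,000 − €216,000) = €82,000 − €72,400 = €9,600
  Base: €578,000 − €9,600 = €568,400
  €568,400 × 20% = €113,680

Ordinary income tax:
  €19,000 × 15% = €2,850
  €43,000 × 26% = €11,180
  €652,000 × 30% = €195,600
  → €209,630
  Less energy credit €27,000 → €182,630

€182,630 > €113,680, so the ordinary income tax governs.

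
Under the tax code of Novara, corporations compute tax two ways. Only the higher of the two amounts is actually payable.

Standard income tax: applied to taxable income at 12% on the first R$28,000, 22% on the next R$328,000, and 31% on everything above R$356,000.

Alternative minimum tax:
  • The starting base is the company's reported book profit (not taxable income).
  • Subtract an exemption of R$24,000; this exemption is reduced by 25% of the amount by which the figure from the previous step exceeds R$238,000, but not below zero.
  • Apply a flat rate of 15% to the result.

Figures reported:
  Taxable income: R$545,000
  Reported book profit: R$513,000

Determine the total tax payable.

R$134,110

Standard income tax:
  R$28,000 × 12% = R$3,360
  R$328,000 × 22% = R$72,160
  R$189,000 × 31% = R$58,590
  → R$134,110

Alternative minimum tax:
  Base (reported book profit): R$513,000
  Exemption: 25% × (R$513,000 − R$238,000) = R$68,750 ≥ R$24,000, so the exemption is fully phased out
  Base: R$513,000 − R$0 = R$513,000
  R$513,000 × 15% = R$76,950

R$134,110 > R$76,950, so the standard income tax governs.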